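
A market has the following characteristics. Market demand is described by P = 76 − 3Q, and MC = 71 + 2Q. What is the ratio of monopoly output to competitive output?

Q_m/Q_c = 0.625

Monopoly sets MR = MC: 76 − 6Q = 71 + 2Q ⇒ Q = 0.625, P = 76 − 3·0.625 = 74.125.
Under competition P = MC: 76 − 3Q = 71 + 2Q ⇒ Q = 1, P = 73.
Ratio Q_m/Q_c = 0.625/1 = 0.625.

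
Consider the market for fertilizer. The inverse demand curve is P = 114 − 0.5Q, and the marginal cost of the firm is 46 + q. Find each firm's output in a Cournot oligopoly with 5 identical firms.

Cournot with 5 identical firms: the symmetric best-response condition is 114 − 3q = 46 + q. Each firm produces q = 17, total output Q = 85, price P = 71.5.

q_i = 17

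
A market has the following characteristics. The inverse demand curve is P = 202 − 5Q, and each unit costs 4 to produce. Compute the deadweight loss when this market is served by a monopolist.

DWL = 980.1

Under competition P = MC = 4, so Q = (202 − 4)/5 = 39.6.
The monopolist equates marginal revenue to marginal cost: 202 − 10Q = 4, so Q = 19.8. From demand, P = 103.
DWL is the triangle between Q = 19.8 and Q = 39.6: ½·(39.6 − 19.8)·(103 − 4) = 980.1.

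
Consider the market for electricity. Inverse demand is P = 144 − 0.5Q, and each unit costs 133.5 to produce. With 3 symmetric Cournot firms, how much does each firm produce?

With 3 symmetric Cournot firms, each firm's FOC gives 144 − 2q = 133.5, so q = 5.25, Q = 3·5.25 = 15.75, and P = 136.125.

q_i = 5.25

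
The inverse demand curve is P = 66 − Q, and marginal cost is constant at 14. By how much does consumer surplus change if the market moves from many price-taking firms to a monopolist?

CS falls by 1014

Perfect competition: P = MC = 14, so 66 − Q = 14 and Q = 52.
CS = ½·(66 − 14)·52 = 1352.
A monopolist chooses Q where MR = MC. MR = 66 − 2Q; setting this equal to 14 gives Q = 26 and P = 40.
CS = ½·(66 − 40)·26 = 338.
Change in consumer surplus: 338 − 1352 = −1014.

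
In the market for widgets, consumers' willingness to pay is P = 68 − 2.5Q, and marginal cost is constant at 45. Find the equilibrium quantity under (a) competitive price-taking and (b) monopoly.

Under competition P = MC = 45, so Q = (68 − 45)/2.5 = 9.2.
The monopolist equates marginal revenue to marginal cost: 68 − 5Q = 45, so Q = 4.6. From demand, P = 56.5.

Competition: Q = 9.2; Monopoly: Q = 4.6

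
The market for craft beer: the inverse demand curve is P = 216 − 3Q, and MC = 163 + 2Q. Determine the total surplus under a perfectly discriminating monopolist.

TS = 280.9

With perfect price discrimination, output is the efficient level Q = 10.6 (where demand meets MC), but every buyer pays their willingness to pay: CS = 0 and PS = total surplus.
TS = 280.9 (equal to competitive TS).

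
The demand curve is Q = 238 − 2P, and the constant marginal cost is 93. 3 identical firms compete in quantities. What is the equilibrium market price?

Inverting demand: P = 119 − 0.5Q.
In a 3-firm Cournot equilibrium, symmetry and the first-order condition give q = (119 − 93)/(2) = 13. So Q = 39 and P = 99.5.

P = 99.5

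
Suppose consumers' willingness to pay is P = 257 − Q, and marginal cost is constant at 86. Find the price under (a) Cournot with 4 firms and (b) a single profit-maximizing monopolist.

With 4 symmetric Cournot firms, each firm's FOC gives 257 − 5q = 86, so q = 34.2, Q = 4·34.2 = 136.8, and P = 120.2.
Monopoly sets MR = MC: 257 − 2Q = 86 ⇒ Q = 85.5, P = 257 − 85.5 = 171.5.

Cournot: P = 120.2; Monopoly: P = 171.5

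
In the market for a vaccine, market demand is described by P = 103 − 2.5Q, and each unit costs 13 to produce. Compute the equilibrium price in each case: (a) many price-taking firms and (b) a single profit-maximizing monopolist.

Competition: P = 13; Monopoly: P = 58

Perfect competition: P = MC = 13, so 103 − 2.5Q = 13 and Q = 36.
Monopoly sets MR = MC: 103 − 5Q = 13 ⇒ Q = 18, P = 103 − 2.5·18 = 58.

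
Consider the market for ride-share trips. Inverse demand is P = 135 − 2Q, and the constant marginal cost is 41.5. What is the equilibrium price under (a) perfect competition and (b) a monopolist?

Under competition P = MC = 41.5, so Q = (135 − 41.5)/2 = 46.75.
The monopolist equates marginal revenue to marginal cost: 135 − 4Q = 41.5, so Q = 23.375. From demand, P = 88.25.

Competition: P = 41.5; Monopoly: P = 88.25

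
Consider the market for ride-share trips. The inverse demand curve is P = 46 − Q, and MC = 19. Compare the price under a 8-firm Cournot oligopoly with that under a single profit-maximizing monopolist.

Cournot with 8 identical firms: the symmetric best-response condition is 46 − 9q = 19. Each firm produces q = 3, total output Q = 24, price P = 22.
A monopolist chooses Q where MR = MC. MR = 46 − 2Q; setting this equal to 19 gives Q = 13.5 and P = 32.5.

Cournot: P = 22; Monopoly: P = 32.5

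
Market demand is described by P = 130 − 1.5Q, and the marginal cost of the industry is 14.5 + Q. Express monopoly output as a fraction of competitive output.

A monopolist chooses Q where MR = MC. MR = 130 − 3Q; setting this equal to 14.5 + Q gives Q = 28.875 and P = 1387/16.
Competitive equilibrium sets price equal to marginal cost: 130 − 1.5Q = 14.5 + Q, so Q = 46.2 and P = 60.7.
Ratio Q_m/Q_c = 28.875/46.2 = 0.625.

Q_m/Q_c = 0.625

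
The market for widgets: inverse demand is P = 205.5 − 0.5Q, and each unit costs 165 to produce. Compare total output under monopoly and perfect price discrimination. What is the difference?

Q rises by 40.5

Monopoly sets MR = MC: 205.5 − Q = 165 ⇒ Q = 40.5, P = 205.5 − 0.5·40.5 = 185.25.
Under first-degree price discrimination the firm charges each unit its demand price and produces up to where P = MC, i.e. Q = 81. Consumer surplus is zero; producer surplus equals total surplus.
Change in total output: 81 − 40.5 = 40.5.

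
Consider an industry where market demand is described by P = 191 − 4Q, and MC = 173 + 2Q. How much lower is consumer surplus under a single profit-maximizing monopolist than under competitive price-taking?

CS falls by 11.52

Under competition P = MC: 191 − 4Q = 173 + 2Q ⇒ Q = 3, P = 179.
CS = ½·(191 − 179)·3 = 18.
A monopolist chooses Q where MR = MC. MR = 191 − 8Q; setting this equal to 173 + 2Q gives Q = 1.8 and P = 183.8.
CS = ½·(191 − 183.8)·1.8 = 6.48.
Change in consumer surplus: 6.48 − 18 = −11.52.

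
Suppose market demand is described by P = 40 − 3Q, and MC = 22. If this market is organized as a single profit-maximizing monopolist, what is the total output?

Monopoly sets MR = MC: 40 − 6Q = 22 ⇒ Q = 3, P = 40 − 3·3 = 31.

Q = 3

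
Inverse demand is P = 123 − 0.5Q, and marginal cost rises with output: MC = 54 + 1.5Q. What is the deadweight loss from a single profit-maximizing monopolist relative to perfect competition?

DWL = 47.61

Competitive equilibrium sets price equal to marginal cost: 123 − 0.5Q = 54 + 1.5Q, so Q = 34.5 and P = 105.75.
The monopolist equates marginal revenue to marginal cost: 123 − Q = 54 + 1.5Q, so Q = 27.6. From demand, P = 109.2.
CS = ½·(123 − 105.75)·34.5 = 4761/16; PS = (105.75·34.5 − 54·34.5 − ½·1.5·34.5²) = 14283/16; TS = 1190.25.
CS = ½·(123 − 109.2)·27.6 = 190.44; PS = (109.2·27.6 − 54·27.6 − ½·1.5·27.6²) = 952.2; TS = 1142.64.
DWL = 1190.25 − 1142.64 = 47.61.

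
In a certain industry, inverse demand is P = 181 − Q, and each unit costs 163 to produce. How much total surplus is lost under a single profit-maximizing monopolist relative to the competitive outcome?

Perfect competition: P = MC = 163, so 181 − Q = 163 and Q = 18.
The monopolist equates marginal revenue to marginal cost: 181 − 2Q = 163, so Q = 9. From demand, P = 172.
DWL is the triangle between Q = 9 and Q = 18: ½·(18 − 9)·(172 − 163) = 40.5.

DWL = 40.5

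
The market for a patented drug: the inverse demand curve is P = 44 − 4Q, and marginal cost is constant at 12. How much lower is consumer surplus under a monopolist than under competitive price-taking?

Under competition P = MC = 12, so Q = (44 − 12)/4 = 8.
CS = ½·(44 − 12)·8 = 128.
Monopoly sets MR = MC: 44 − 8Q = 12 ⇒ Q = 4, P = 44 − 4·4 = 28.
CS = ½·(44 − 28)·4 = 32.
Change in consumer surplus: 32 − 128 = −96.

CS falls by 96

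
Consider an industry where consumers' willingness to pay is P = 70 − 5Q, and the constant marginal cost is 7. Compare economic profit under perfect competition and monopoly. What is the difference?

Economic profit rises by 198.45

Competitive firms price at marginal cost: P = 7, giving Q = 12.6.
Profit = (7 − 7)·12.6 = 0.
A monopolist chooses Q where MR = MC. MR = 70 − 10Q; setting this equal to 7 gives Q = 6.3 and P = 38.5.
Profit = (38.5 − 7)·6.3 = 198.45.
Change in economic profit: 198.45 − 0 = 198.45.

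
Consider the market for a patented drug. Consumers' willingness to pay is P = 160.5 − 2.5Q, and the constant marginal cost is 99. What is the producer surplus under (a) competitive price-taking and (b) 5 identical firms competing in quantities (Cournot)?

Competition: PS = 0; Cournot: PS = 210.125

Competitive firms price at marginal cost: P = 99, giving Q = 24.6.
PS = (99 − 99)·24.6 = 0.
Cournot with 5 identical firms: the symmetric best-response condition is 160.5 − 15q = 99. Each firm produces q = 4.1, total output Q = 20.5, price P = 109.25.
PS = (109.25 − 99)·20.5 = 210.125.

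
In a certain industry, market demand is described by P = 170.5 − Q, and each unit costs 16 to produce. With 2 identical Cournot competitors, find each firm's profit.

With 2 symmetric Cournot firms, each firm's FOC gives 170.5 − 3q = 16, so q = 51.5, Q = 2·51.5 = 103, and P = 67.5.
Each firm's profit = (67.5 − 16)·51.5 = 2652.25.

π_i = 2652.25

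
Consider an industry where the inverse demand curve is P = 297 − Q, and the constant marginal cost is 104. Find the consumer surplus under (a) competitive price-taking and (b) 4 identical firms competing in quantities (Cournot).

Under competition P = MC = 104, so Q = (297 − 104)/1 = 193.
CS = ½·(297 − 104)·193 = 18624.5.
With 4 symmetric Cournot firms, each firm's FOC gives 297 − 5q = 104, so q = 38.6, Q = 4·38.6 = 154.4, and P = 142.6.
CS = ½·(297 − 142.6)·154.4 = 11919.68.

Competition: CS = 18624.5; Cournot: CS = 11919.68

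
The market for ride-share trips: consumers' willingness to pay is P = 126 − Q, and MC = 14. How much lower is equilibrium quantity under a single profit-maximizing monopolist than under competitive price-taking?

Perfect competition: P = MC = 14, so 126 − Q = 14 and Q = 112.
The monopolist equates marginal revenue to marginal cost: 126 − 2Q = 14, so Q = 56. From demand, P = 70.
Change in equilibrium quantity: 56 − 112 = −56.

Q falls by 56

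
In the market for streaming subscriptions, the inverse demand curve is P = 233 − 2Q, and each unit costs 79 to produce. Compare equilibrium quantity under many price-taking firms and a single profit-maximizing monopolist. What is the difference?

Q falls by 38.5

Competitive firms price at marginal cost: P = 79, giving Q = 77.
A monopolist chooses Q where MR = MC. MR = 233 − 4Q; setting this equal to 79 gives Q = 38.5 and P = 156.
Change in equilibrium quantity: 38.5 − 77 = −38.5.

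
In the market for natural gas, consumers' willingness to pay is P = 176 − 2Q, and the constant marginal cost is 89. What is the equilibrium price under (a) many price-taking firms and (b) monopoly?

Under competition P = MC = 89, so Q = (176 − 89)/2 = 43.5.
A monopolist chooses Q where MR = MC. MR = 176 − 4Q; setting this equal to 89 gives Q = 21.75 and P = 132.5.

Competition: P = 89; Monopoly: P = 132.5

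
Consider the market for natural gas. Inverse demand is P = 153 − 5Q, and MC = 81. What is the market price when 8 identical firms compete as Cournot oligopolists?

P = 89

With 8 symmetric Cournot firms, each firm's FOC gives 153 − 45q = 81, so q = 1.6, Q = 8·1.6 = 12.8, and P = 89.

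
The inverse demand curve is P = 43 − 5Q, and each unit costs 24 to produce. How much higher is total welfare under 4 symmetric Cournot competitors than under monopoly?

The monopolist equates marginal revenue to marginal cost: 43 − 10Q = 24, so Q = 1.9. From demand, P = 33.5.
CS = ½·(43 − 33.5)·1.9 = 9.025; PS = (33.5 − 24)·1.9 = 18.05; TS = 27.075.
Cournot with 4 identical firms: the symmetric best-response condition is 43 − 25q = 24. Each firm produces q = 0.76, total output Q = 3.04, price P = 27.8.
CS = ½·(43 − 27.8)·3.04 = 23.104; PS = (27.8 − 24)·3.04 = 11.552; TS = 34.656.
Change in total welfare: 34.656 − 27.075 = 7.581.

TS rises by 7.581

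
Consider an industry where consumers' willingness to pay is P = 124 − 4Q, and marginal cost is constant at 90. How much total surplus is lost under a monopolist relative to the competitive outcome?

DWL = 36.125

Under competition P = MC = 90, so Q = (124 − 90)/4 = 8.5.
The monopolist equates marginal revenue to marginal cost: 124 − 8Q = 90, so Q = 4.25. From demand, P = 107.
DWL is the triangle between Q = 4.25 and Q = 8.5: ½·(8.5 − 4.25)·(107 − 90) = 36.125.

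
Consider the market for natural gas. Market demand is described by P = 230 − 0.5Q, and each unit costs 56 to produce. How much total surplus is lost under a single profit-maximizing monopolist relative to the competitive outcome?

Competitive firms price at marginal cost: P = 56, giving Q = 348.
The monopolist equates marginal revenue to marginal cost: 230 − Q = 56, so Q = 174. From demand, P = 143.
DWL is the triangle between Q = 174 and Q = 348: ½·(348 − 174)·(143 − 56) = 7569.

DWL = 7569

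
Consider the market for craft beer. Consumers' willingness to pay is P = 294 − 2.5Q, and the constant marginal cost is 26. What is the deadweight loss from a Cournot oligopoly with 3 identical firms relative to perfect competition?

Under competition P = MC = 26, so Q = (294 − 26)/2.5 = 107.2.
With 3 symmetric Cournot firms, each firm's FOC gives 294 − 10q = 26, so q = 26.8, Q = 3·26.8 = 80.4, and P = 93.
DWL is the triangle between Q = 80.4 and Q = 107.2: ½·(107.2 − 80.4)·(93 − 26) = 897.8.

DWL = 897.8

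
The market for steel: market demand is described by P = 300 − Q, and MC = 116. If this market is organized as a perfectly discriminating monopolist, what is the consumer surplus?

A perfectly discriminating monopolist sells every unit with P(Q) ≥ MC(Q), so output equals the competitive quantity Q = 184. Each buyer pays their reservation price, so CS = 0 and the firm captures all surplus.
CS = 0.

CS = 0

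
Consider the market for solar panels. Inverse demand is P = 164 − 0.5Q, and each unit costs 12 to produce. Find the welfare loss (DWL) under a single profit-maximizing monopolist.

DWL = 5776

Under competition P = MC = 12, so Q = (164 − 12)/0.5 = 304.
A monopolist chooses Q where MR = MC. MR = 164 − Q; setting this equal to 12 gives Q = 152 and P = 88.
DWL is the triangle between Q = 152 and Q = 304: ½·(304 − 152)·(88 − 12) = 5776.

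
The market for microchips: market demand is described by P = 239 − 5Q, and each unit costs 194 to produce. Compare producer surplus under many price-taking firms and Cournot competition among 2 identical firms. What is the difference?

Producer surplus rises by 90

Competitive firms price at marginal cost: P = 194, giving Q = 9.
PS = (194 − 194)·9 = 0.
Cournot with 2 identical firms: the symmetric best-response condition is 239 − 15q = 194. Each firm produces q = 3, total output Q = 6, price P = 209.
PS = (209 − 194)·6 = 90.
Change in producer surplus: 90 − 0 = 90.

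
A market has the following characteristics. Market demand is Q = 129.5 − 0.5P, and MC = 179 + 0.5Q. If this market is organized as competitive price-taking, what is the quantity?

Q = 32

Inverting demand: P = 259 − 2Q.
Competitive equilibrium sets price equal to marginal cost: 259 − 2Q = 179 + 0.5Q, so Q = 32 and P = 195.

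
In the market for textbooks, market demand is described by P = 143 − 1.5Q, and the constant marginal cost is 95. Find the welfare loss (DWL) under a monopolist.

Competitive firms price at marginal cost: P = 95, giving Q = 32.
The monopolist equates marginal revenue to marginal cost: 143 − 3Q = 95, so Q = 16. From demand, P = 119.
DWL is the triangle between Q = 16 and Q = 32: ½·(32 − 16)·(119 − 95) = 192.

DWL = 192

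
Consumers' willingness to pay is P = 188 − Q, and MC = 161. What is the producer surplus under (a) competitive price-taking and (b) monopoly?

Competition: PS = 0; Monopoly: PS = 182.25

Perfect competition: P = MC = 161, so 188 − Q = 161 and Q = 27.
PS = (161 − 161)·27 = 0.
Monopoly sets MR = MC: 188 − 2Q = 161 ⇒ Q = 13.5, P = 188 − 13.5 = 174.5.
PS = (174.5 − 161)·13.5 = 182.25.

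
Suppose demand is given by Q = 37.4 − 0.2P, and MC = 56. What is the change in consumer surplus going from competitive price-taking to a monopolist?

Consumer surplus falls by 1287.075

Inverting demand: P = 187 − 5Q.
Perfect competition: P = MC = 56, so 187 − 5Q = 56 and Q = 26.2.
CS = ½·(187 − 56)·26.2 = 1716.1.
The monopolist equates marginal revenue to marginal cost: 187 − 10Q = 56, so Q = 13.1. From demand, P = 121.5.
CS = ½·(187 − 121.5)·13.1 = 429.025.
Change in consumer surplus: 429.025 − 1716.1 = −1287.075.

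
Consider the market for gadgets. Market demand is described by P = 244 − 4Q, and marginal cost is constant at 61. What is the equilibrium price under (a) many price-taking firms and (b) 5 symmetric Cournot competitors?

Competition: P = 61; Cournot: P = 91.5

Competitive firms price at marginal cost: P = 61, giving Q = 45.75.
In a 5-firm Cournot equilibrium, symmetry and the first-order condition give q = (244 − 61)/(24) = 7.625. So Q = 38.125 and P = 91.5.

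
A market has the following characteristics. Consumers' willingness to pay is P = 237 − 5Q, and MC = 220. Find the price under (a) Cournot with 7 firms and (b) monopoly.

With 7 symmetric Cournot firms, each firm's FOC gives 237 − 40q = 220, so q = 0.425, Q = 7·0.425 = 2.975, and P = 222.125.
A monopolist chooses Q where MR = MC. MR = 237 − 10Q; setting this equal to 220 gives Q = 1.7 and P = 228.5.

Cournot: P = 222.125; Monopoly: P = 228.5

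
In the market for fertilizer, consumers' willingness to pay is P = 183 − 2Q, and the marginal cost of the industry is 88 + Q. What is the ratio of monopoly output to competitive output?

Monopoly sets MR = MC: 183 − 4Q = 88 + Q ⇒ Q = 19, P = 183 − 2·19 = 145.
Under competition P = MC: 183 − 2Q = 88 + Q ⇒ Q = 95/3, P = 359/3.
Ratio Q_m/Q_c = 19/(95/3) = 0.6.

Q_m/Q_c = 0.6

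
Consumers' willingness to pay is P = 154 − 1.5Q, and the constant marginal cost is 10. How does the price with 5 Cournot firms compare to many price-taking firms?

With 5 symmetric Cournot firms, each firm's FOC gives 154 − 9q = 10, so q = 16, Q = 5·16 = 80, and P = 34.
Perfect competition: P = MC = 10, so 154 − 1.5Q = 10 and Q = 96.

Cournot: P = 34; Competition: P = 10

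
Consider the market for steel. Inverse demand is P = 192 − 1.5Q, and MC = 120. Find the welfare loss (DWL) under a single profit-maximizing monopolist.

Under competition P = MC = 120, so Q = (192 − 120)/1.5 = 48.
A monopolist chooses Q where MR = MC. MR = 192 − 3Q; setting this equal to 120 gives Q = 24 and P = 156.
DWL is the triangle between Q = 24 and Q = 48: ½·(48 − 24)·(156 − 120) = 432.

DWL = 432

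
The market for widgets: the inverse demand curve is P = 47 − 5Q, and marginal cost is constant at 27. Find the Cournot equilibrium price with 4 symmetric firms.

P = 31

Cournot with 4 identical firms: the symmetric best-response condition is 47 − 25q = 27. Each firm produces q = 0.8, total output Q = 3.2, price P = 31.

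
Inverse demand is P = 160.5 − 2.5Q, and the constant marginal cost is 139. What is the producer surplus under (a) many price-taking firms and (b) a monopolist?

Perfect competition: P = MC = 139, so 160.5 − 2.5Q = 139 and Q = 8.6.
PS = (139 − 139)·8.6 = 0.
The monopolist equates marginal revenue to marginal cost: 160.5 − 5Q = 139, so Q = 4.3. From demand, P = 149.75.
PS = (149.75 − 139)·4.3 = 46.225.

Competition: PS = 0; Monopoly: PS = 46.225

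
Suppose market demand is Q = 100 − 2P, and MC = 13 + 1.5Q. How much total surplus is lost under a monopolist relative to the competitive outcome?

DWL = 13.69

Inverting demand: P = 50 − 0.5Q.
Under competition P = MC: 50 − 0.5Q = 13 + 1.5Q ⇒ Q = 18.5, P = 40.75.
Monopoly sets MR = MC: 50 − Q = 13 + 1.5Q ⇒ Q = 14.8, P = 50 − 0.5·14.8 = 42.6.
CS = ½·(50 − 40.75)·18.5 = 1369/16; PS = (40.75·18.5 − 13·18.5 − ½·1.5·18.5²) = 4107/16; TS = 342.25.
CS = ½·(50 − 42.6)·14.8 = 54.76; PS = (42.6·14.8 − 13·14.8 − ½·1.5·14.8²) = 273.8; TS = 328.56.
DWL = 342.25 − 328.56 = 13.69.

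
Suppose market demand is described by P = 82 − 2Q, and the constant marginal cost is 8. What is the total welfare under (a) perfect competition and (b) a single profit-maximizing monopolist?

Competition: TS = 1369; Monopoly: TS = 1026.75

Under competition P = MC = 8, so Q = (82 − 8)/2 = 37.
CS = ½·(82 − 8)·37 = 1369; PS = (8 − 8)·37 = 0; TS = 1369.
The monopolist equates marginal revenue to marginal cost: 82 − 4Q = 8, so Q = 18.5. From demand, P = 45.
CS = ½·(82 − 45)·18.5 = 342.25; PS = (45 − 8)·18.5 = 684.5; TS = 1026.75.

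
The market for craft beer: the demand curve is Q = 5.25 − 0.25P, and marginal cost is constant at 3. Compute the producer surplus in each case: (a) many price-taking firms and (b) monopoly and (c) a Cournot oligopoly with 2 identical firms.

Inverting demand: P = 21 − 4Q.
Perfect competition: P = MC = 3, so 21 − 4Q = 3 and Q = 4.5.
PS = (3 − 3)·4.5 = 0.
The monopolist equates marginal revenue to marginal cost: 21 − 8Q = 3, so Q = 2.25. From demand, P = 12.
PS = (12 − 3)·2.25 = 20.25.
With 2 symmetric Cournot firms, each firm's FOC gives 21 − 12q = 3, so q = 1.5, Q = 2·1.5 = 3, and P = 9.
PS = (9 − 3)·3 = 18.

Competition: PS = 0; Monopoly: PS = 20.25; Cournot: PS = 18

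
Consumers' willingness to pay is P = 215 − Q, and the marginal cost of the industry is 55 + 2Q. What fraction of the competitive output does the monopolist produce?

The monopolist equates marginal revenue to marginal cost: 215 − 2Q = 55 + 2Q, so Q = 40. From demand, P = 175.
Competitive equilibrium sets price equal to marginal cost: 215 − Q = 55 + 2Q, so Q = 160/3 and P = 485/3.
Ratio Q_m/Q_c = 40/(160/3) = 0.75.

Q_m/Q_c = 0.75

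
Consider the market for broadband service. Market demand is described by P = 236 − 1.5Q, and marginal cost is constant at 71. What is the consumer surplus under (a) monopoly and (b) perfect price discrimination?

Monopoly: CS = 2268.75; Perfect PD: CS = 0

The monopolist equates marginal revenue to marginal cost: 236 − 3Q = 71, so Q = 55. From demand, P = 153.5.
CS = ½·(236 − 153.5)·55 = 2268.75.
Under first-degree price discrimination the firm charges each unit its demand price and produces up to where P = MC, i.e. Q = 110. Consumer surplus is zero; producer surplus equals total surplus.
CS = 0.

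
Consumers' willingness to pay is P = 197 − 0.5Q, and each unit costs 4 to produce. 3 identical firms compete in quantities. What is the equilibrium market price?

Cournot with 3 identical firms: the symmetric best-response condition is 197 − 2q = 4. Each firm produces q = 96.5, total output Q = 289.5, price P = 52.25.

P = 52.25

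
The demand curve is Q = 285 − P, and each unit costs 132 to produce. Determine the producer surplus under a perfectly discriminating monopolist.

Inverting demand: P = 285 − Q.
With perfect price discrimination, output is the efficient level Q = 153 (where demand meets MC), but every buyer pays their willingness to pay: CS = 0 and PS = total surplus.
PS = ½·(285 − 132)·153 = 11704.5.

PS = 11704.5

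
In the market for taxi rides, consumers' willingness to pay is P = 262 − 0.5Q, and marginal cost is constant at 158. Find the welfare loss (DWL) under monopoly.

Under competition P = MC = 158, so Q = (262 − 158)/0.5 = 208.
A monopolist chooses Q where MR = MC. MR = 262 − Q; setting this equal to 158 gives Q = 104 and P = 210.
DWL is the triangle between Q = 104 and Q = 208: ½·(208 − 104)·(210 − 158) = 2704.

DWL = 2704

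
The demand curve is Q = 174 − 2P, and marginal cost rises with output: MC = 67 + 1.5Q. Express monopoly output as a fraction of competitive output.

Inverting demand: P = 87 − 0.5Q.
A monopolist chooses Q where MR = MC. MR = 87 − Q; setting this equal to 67 + 1.5Q gives Q = 8 and P = 83.
Competitive equilibrium sets price equal to marginal cost: 87 − 0.5Q = 67 + 1.5Q, so Q = 10 and P = 82.
Ratio Q_m/Q_c = 8/10 = 0.8.

Q_m/Q_c = 0.8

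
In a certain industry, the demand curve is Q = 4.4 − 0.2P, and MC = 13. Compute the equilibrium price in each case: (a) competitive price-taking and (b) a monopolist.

Competition: P = 13; Monopoly: P = 17.5

Inverting demand: P = 22 − 5Q.
Under competition P = MC = 13, so Q = (22 − 13)/5 = 1.8.
Monopoly sets MR = MC: 22 − 10Q = 13 ⇒ Q = 0.9, P = 22 − 5·0.9 = 17.5.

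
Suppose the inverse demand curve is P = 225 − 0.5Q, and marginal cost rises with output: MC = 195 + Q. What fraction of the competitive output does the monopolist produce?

Q_m/Q_c = 0.75

A monopolist chooses Q where MR = MC. MR = 225 − Q; setting this equal to 195 + Q gives Q = 15 and P = 217.5.
Under competition P = MC: 225 − 0.5Q = 195 + Q ⇒ Q = 20, P = 215.
Ratio Q_m/Q_c = 15/20 = 0.75.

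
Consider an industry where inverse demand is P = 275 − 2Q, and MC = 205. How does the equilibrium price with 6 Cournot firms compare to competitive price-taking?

Cournot: P = 215; Competition: P = 205

In a 6-firm Cournot equilibrium, symmetry and the first-order condition give q = (275 − 205)/(14) = 5. So Q = 30 and P = 215.
Perfect competition: P = MC = 205, so 275 − 2Q = 205 and Q = 35.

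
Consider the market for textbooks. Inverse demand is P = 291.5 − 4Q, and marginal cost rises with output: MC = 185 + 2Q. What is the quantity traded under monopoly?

The monopolist equates marginal revenue to marginal cost: 291.5 − 8Q = 185 + 2Q, so Q = 10.65. From demand, P = 248.9.

Q = 10.65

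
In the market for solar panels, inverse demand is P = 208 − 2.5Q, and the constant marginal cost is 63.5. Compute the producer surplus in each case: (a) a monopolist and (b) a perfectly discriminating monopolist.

Monopoly sets MR = MC: 208 − 5Q = 63.5 ⇒ Q = 28.9, P = 208 − 2.5·28.9 = 135.75.
PS = (135.75 − 63.5)·28.9 = 2088.025.
Under first-degree price discrimination the firm charges each unit its demand price and produces up to where P = MC, i.e. Q = 57.8. Consumer surplus is zero; producer surplus equals total surplus.
PS = ½·(208 − 63.5)·57.8 = 4176.05.

Monopoly: PS = 2088.025; Perfect PD: PS = 4176.05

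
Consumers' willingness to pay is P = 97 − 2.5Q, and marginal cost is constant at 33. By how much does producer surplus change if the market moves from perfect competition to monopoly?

Producer surplus rises by 409.6

Under competition P = MC = 33, so Q = (97 − 33)/2.5 = 25.6.
PS = (33 − 33)·25.6 = 0.
Monopoly sets MR = MC: 97 − 5Q = 33 ⇒ Q = 12.8, P = 97 − 2.5·12.8 = 65.
PS = (65 − 33)·12.8 = 409.6.
Change in producer surplus: 409.6 − 0 = 409.6.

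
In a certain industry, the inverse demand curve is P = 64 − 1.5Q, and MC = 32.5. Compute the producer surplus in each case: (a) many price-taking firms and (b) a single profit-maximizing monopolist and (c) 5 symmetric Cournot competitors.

Under competition P = MC = 32.5, so Q = (64 − 32.5)/1.5 = 21.
PS = (32.5 − 32.5)·21 = 0.
A monopolist chooses Q where MR = MC. MR = 64 − 3Q; setting this equal to 32.5 gives Q = 10.5 and P = 48.25.
PS = (48.25 − 32.5)·10.5 = 165.375.
Cournot with 5 identical firms: the symmetric best-response condition is 64 − 9q = 32.5. Each firm produces q = 3.5, total output Q = 17.5, price P = 37.75.
PS = (37.75 − 32.5)·17.5 = 91.875.

Competition: PS = 0; Monopoly: PS = 165.375; Cournot: PS = 91.875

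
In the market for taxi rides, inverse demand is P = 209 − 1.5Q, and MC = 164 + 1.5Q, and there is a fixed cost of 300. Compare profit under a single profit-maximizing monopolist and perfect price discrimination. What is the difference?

Monopoly sets MR = MC: 209 − 3Q = 164 + 1.5Q ⇒ Q = 10, P = 209 − 1.5·10 = 194.
Profit = 194·10 − (164·10 + ½·1.5·10²) − 300 = −75.
Under first-degree price discrimination the firm charges each unit its demand price and produces up to where P = MC, i.e. Q = 15. Consumer surplus is zero; producer surplus equals total surplus.
PS equals the full surplus area, 337.5. Profit = 337.5 − 300 = 37.5.
Change in profit: 37.5 − −75 = 112.5.

π rises by 112.5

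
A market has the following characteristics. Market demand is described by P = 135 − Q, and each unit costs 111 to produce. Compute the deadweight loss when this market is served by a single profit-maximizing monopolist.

DWL = 72

Under competition P = MC = 111, so Q = (135 − 111)/1 = 24.
The monopolist equates marginal revenue to marginal cost: 135 − 2Q = 111, so Q = 12. From demand, P = 123.
DWL is the triangle between Q = 12 and Q = 24: ½·(24 − 12)·(123 − 111) = 72.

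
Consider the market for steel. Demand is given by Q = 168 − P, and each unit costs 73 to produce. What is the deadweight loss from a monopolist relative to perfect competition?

Inverting demand: P = 168 − Q.
Competitive firms price at marginal cost: P = 73, giving Q = 95.
Monopoly sets MR = MC: 168 − 2Q = 73 ⇒ Q = 47.5, P = 168 − 47.5 = 120.5.
DWL is the triangle between Q = 47.5 and Q = 95: ½·(95 − 47.5)·(120.5 − 73) = 1128.125.

DWL = 1128.125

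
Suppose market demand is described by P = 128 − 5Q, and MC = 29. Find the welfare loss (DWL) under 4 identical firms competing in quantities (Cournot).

Competitive firms price at marginal cost: P = 29, giving Q = 19.8.
With 4 symmetric Cournot firms, each firm's FOC gives 128 − 25q = 29, so q = 3.96, Q = 4·3.96 = 15.84, and P = 48.8.
DWL is the triangle between Q = 15.84 and Q = 19.8: ½·(19.8 − 15.84)·(48.8 − 29) = 39.204.

DWL = 39.204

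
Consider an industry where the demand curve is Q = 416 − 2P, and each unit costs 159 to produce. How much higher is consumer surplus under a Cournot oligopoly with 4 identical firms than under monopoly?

Inverting demand: P = 208 − 0.5Q.
The monopolist equates marginal revenue to marginal cost: 208 − Q = 159, so Q = 49. From demand, P = 183.5.
CS = ½·(208 − 183.5)·49 = 600.25.
In a 4-firm Cournot equilibrium, symmetry and the first-order condition give q = (208 − 159)/(2.5) = 19.6. So Q = 78.4 and P = 168.8.
CS = ½·(208 − 168.8)·78.4 = 1536.64.
Change in consumer surplus: 1536.64 − 600.25 = 936.39.

CS rises by 936.39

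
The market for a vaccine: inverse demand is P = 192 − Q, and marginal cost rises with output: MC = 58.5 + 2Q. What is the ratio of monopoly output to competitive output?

The monopolist equates marginal revenue to marginal cost: 192 − 2Q = 58.5 + 2Q, so Q = 33.375. From demand, P = 158.625.
Competitive equilibrium sets price equal to marginal cost: 192 − Q = 58.5 + 2Q, so Q = 44.5 and P = 147.5.
Ratio Q_m/Q_c = 33.375/44.5 = 0.75.

Q_m/Q_c = 0.75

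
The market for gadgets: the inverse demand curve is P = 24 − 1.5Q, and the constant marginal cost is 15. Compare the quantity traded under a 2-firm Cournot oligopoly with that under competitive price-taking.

Cournot: Q = 4; Competition: Q = 6

In a 2-firm Cournot equilibrium, symmetry and the first-order condition give q = (24 − 15)/(4.5) = 2. So Q = 4 and P = 18.
Perfect competition: P = MC = 15, so 24 − 1.5Q = 15 and Q = 6.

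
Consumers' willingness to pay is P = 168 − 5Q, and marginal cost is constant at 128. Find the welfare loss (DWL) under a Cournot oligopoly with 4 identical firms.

DWL = 6.4

Perfect competition: P = MC = 128, so 168 − 5Q = 128 and Q = 8.
In a 4-firm Cournot equilibrium, symmetry and the first-order condition give q = (168 − 128)/(25) = 1.6. So Q = 6.4 and P = 136.
DWL is the triangle between Q = 6.4 and Q = 8: ½·(8 − 6.4)·(136 − 128) = 6.4.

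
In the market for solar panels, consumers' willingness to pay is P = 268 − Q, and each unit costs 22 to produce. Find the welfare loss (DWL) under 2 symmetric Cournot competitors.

Under competition P = MC = 22, so Q = (268 − 22)/1 = 246.
In a 2-firm Cournot equilibrium, symmetry and the first-order condition give q = (268 − 22)/(3) = 82. So Q = 164 and P = 104.
DWL is the triangle between Q = 164 and Q = 246: ½·(246 − 164)·(104 − 22) = 3362.

DWL = 3362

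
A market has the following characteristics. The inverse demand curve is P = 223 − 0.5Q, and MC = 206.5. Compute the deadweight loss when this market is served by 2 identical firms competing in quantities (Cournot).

Under competition P = MC = 206.5, so Q = (223 − 206.5)/0.5 = 33.
Cournot with 2 identical firms: the symmetric best-response condition is 223 − 1.5q = 206.5. Each firm produces q = 11, total output Q = 22, price P = 212.
DWL is the triangle between Q = 22 and Q = 33: ½·(33 − 22)·(212 − 206.5) = 30.25.

DWL = 30.25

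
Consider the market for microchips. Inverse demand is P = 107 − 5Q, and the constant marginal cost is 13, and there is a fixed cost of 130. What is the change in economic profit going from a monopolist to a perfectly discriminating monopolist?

Monopoly sets MR = MC: 107 − 10Q = 13 ⇒ Q = 9.4, P = 107 − 5·9.4 = 60.
Profit = (60 − 13)·9.4 − 130 = 311.8.
A perfectly discriminating monopolist sells every unit with P(Q) ≥ MC(Q), so output equals the competitive quantity Q = 18.8. Each buyer pays their reservation price, so CS = 0 and the firm captures all surplus.
PS equals the full surplus area, 883.6. Profit = 883.6 − 130 = 753.6.
Change in economic profit: 753.6 − 311.8 = 441.8.

π rises by 441.8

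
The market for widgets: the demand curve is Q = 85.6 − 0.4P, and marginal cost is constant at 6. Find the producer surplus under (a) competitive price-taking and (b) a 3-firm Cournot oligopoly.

Competition: PS = 0; Cournot: PS = 3244.8

Inverting demand: P = 214 − 2.5Q.
Perfect competition: P = MC = 6, so 214 − 2.5Q = 6 and Q = 83.2.
PS = (6 − 6)·83.2 = 0.
With 3 symmetric Cournot firms, each firm's FOC gives 214 − 10q = 6, so q = 20.8, Q = 3·20.8 = 62.4, and P = 58.
PS = (58 − 6)·62.4 = 3244.8.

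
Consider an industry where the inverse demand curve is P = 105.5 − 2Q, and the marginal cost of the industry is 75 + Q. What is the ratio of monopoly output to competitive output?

Monopoly sets MR = MC: 105.5 − 4Q = 75 + Q ⇒ Q = 6.1, P = 105.5 − 2·6.1 = 93.3.
Under competition P = MC: 105.5 − 2Q = 75 + Q ⇒ Q = 61/6, P = 511/6.
Ratio Q_m/Q_c = 6.1/(61/6) = 0.6.

Q_m/Q_c = 0.6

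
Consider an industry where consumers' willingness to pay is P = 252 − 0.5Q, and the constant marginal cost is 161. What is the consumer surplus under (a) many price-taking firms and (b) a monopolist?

Competition: CS = 8281; Monopoly: CS = 2070.25

Under competition P = MC = 161, so Q = (252 − 161)/0.5 = 182.
CS = ½·(252 − 161)·182 = 8281.
Monopoly sets MR = MC: 252 − Q = 161 ⇒ Q = 91, P = 252 − 0.5·91 = 206.5.
CS = ½·(252 − 206.5)·91 = 2070.25.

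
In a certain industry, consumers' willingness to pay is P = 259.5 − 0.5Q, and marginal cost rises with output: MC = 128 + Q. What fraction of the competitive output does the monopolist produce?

A monopolist chooses Q where MR = MC. MR = 259.5 − Q; setting this equal to 128 + Q gives Q = 65.75 and P = 226.625.
Under competition P = MC: 259.5 − 0.5Q = 128 + Q ⇒ Q = 263/3, P = 647/3.
Ratio Q_m/Q_c = 65.75/(263/3) = 0.75.

Q_m/Q_c = 0.75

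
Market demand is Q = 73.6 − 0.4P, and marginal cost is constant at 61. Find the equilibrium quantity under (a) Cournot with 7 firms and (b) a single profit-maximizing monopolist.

Cournot: Q = 43.05; Monopoly: Q = 24.6

Inverting demand: P = 184 − 2.5Q.
With 7 symmetric Cournot firms, each firm's FOC gives 184 − 20q = 61, so q = 6.15, Q = 7·6.15 = 43.05, and P = 76.375.
Monopoly sets MR = MC: 184 − 5Q = 61 ⇒ Q = 24.6, P = 184 − 2.5·24.6 = 122.5.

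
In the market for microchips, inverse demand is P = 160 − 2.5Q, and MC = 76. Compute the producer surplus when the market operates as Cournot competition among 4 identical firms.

Cournot with 4 identical firms: the symmetric best-response condition is 160 − 12.5q = 76. Each firm produces q = 6.72, total output Q = 26.88, price P = 92.8.
PS = (92.8 − 76)·26.88 = 451.584.

PS = 451.584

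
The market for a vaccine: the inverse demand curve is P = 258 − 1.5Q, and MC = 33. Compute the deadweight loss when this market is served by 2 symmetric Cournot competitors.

Under competition P = MC = 33, so Q = (258 − 33)/1.5 = 150.
Cournot with 2 identical firms: the symmetric best-response condition is 258 − 4.5q = 33. Each firm produces q = 50, total output Q = 100, price P = 108.
DWL is the triangle between Q = 100 and Q = 150: ½·(150 − 100)·(108 − 33) = 1875.

DWL = 1875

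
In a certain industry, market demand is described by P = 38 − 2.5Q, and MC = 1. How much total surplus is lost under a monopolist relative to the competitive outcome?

DWL = 68.45

Perfect competition: P = MC = 1, so 38 − 2.5Q = 1 and Q = 14.8.
The monopolist equates marginal revenue to marginal cost: 38 − 5Q = 1, so Q = 7.4. From demand, P = 19.5.
DWL is the triangle between Q = 7.4 and Q = 14.8: ½·(14.8 − 7.4)·(19.5 − 1) = 68.45.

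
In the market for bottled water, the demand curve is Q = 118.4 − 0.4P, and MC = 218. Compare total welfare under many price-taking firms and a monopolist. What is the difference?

TS falls by 304.2

Inverting demand: P = 296 − 2.5Q.
Competitive firms price at marginal cost: P = 218, giving Q = 31.2.
CS = ½·(296 − 218)·31.2 = 1216.8; PS = (218 − 218)·31.2 = 0; TS = 1216.8.
Monopoly sets MR = MC: 296 − 5Q = 218 ⇒ Q = 15.6, P = 296 − 2.5·15.6 = 257.
CS = ½·(296 − 257)·15.6 = 304.2; PS = (257 − 218)·15.6 = 608.4; TS = 912.6.
Change in total welfare: 912.6 − 1216.8 = −304.2.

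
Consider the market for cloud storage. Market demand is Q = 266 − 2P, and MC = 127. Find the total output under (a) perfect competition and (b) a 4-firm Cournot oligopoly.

Inverting demand: P = 133 − 0.5Q.
Perfect competition: P = MC = 127, so 133 − 0.5Q = 127 and Q = 12.
Cournot with 4 identical firms: the symmetric best-response condition is 133 − 2.5q = 127. Each firm produces q = 2.4, total output Q = 9.6, price P = 128.2.

Competition: Q = 12; Cournot: Q = 9.6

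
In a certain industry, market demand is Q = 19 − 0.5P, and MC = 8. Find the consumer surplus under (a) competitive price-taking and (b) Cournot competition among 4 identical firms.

Competition: CS = 225; Cournot: CS = 144

Inverting demand: P = 38 − 2Q.
Competitive firms price at marginal cost: P = 8, giving Q = 15.
CS = ½·(38 − 8)·15 = 225.
Cournot with 4 identical firms: the symmetric best-response condition is 38 − 10q = 8. Each firm produces q = 3, total output Q = 12, price P = 14.
CS = ½·(38 − 14)·12 = 144.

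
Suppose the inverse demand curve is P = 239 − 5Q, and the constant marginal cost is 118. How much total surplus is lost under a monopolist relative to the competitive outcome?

DWL = 366.025

Under competition P = MC = 118, so Q = (239 − 118)/5 = 24.2.
A monopolist chooses Q where MR = MC. MR = 239 − 10Q; setting this equal to 118 gives Q = 12.1 and P = 178.5.
DWL is the triangle between Q = 12.1 and Q = 24.2: ½·(24.2 − 12.1)·(178.5 − 118) = 366.025.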